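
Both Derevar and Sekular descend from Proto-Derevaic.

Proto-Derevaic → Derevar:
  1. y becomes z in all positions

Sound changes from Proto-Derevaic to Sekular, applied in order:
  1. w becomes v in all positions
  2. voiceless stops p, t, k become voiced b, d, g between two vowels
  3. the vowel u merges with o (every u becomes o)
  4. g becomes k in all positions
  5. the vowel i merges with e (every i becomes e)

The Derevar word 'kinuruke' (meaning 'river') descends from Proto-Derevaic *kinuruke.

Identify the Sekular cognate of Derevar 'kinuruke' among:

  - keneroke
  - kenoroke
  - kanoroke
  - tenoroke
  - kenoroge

kenoroke

Sekular: *kinuruke
  kinuruke (rule 1 does not apply)
  kinuruke → kinuruge   [intervocalic voicing]
  kinuruge → kinoroge   [vowel merger]
  kinoroge → kinoroke   [unconditioned shift]
  kinoroke → kenoroke   [vowel merger]
  giving Sekular kenoroke.
The other candidates each miss or misapply at least one Sekular change.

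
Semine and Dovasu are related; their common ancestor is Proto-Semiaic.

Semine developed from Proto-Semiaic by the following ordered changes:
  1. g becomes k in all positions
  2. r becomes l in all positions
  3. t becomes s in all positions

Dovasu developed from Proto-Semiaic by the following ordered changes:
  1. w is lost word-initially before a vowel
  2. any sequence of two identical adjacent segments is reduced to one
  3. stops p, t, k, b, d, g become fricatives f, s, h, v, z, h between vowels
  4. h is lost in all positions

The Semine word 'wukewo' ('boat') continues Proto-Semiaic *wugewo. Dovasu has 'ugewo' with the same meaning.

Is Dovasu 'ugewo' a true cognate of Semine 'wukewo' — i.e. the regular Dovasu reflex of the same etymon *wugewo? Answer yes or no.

no

Derive the expected Dovasu reflex of *wugewo:
Dovasu: start from *wugewo.
  rule 1 (glide loss): wugewo → ugewo
  rule 2: no change — ugewo
  rule 3 (intervocalic lenition): ugewo → uhewo
  rule 4 (h-loss): uhewo → uewo
  ⇒ Dovasu uewo
The regular Dovasu reflex would be 'uewo', but the attested form is 'ugewo'. The correspondence is irregular, so they are not cognates (the Dovasu form has a different source).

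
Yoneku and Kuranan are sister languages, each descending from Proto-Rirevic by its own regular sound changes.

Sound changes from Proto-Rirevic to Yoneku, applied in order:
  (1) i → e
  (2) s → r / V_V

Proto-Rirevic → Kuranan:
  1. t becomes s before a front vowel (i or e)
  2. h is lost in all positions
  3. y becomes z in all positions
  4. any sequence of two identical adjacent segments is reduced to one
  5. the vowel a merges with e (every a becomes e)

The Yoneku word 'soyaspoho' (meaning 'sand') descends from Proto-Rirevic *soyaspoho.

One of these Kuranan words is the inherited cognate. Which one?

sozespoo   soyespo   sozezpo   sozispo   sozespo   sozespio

Kuranan: *soyaspoho > soyaspoo > sozaspoo > sozaspo > sozespo  (by h-loss, unconditioned shift, degemination, vowel merger)
Among the options, 'sozespo' alone shows every Kuranan change applied in order.

sozespo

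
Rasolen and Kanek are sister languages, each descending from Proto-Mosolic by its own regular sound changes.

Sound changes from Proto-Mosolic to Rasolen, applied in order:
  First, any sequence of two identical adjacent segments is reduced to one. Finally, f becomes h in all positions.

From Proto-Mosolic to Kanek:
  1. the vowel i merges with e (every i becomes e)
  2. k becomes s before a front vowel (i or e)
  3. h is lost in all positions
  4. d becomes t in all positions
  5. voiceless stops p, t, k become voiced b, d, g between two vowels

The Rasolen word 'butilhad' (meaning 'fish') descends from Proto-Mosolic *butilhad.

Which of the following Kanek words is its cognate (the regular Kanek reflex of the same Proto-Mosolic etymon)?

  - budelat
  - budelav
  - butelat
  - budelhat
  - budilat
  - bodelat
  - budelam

budelat

Kanek: *butilhad
  butilhad → butelhad   [vowel merger]
  butelhad (rule 2 does not apply)
  butelhad → butelad   [h-loss]
  butelad → butelat   [unconditioned shift]
  butelat → budelat   [intervocalic voicing]
  giving Kanek budelat.
Among the options, 'budelat' alone shows every Kanek change applied in order.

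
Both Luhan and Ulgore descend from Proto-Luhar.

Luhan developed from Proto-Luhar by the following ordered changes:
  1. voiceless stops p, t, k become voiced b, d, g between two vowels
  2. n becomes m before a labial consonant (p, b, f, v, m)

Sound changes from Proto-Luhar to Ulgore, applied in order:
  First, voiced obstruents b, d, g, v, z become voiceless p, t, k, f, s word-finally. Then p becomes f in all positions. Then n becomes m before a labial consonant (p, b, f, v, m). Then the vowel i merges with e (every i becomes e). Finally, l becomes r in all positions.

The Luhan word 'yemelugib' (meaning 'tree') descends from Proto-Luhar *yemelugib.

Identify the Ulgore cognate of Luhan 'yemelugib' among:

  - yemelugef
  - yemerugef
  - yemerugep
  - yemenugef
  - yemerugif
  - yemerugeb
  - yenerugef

Ulgore: *yemelugib
  yemelugib → yemelugip   [final devoicing]
  yemelugip → yemelugif   [unconditioned shift]
  yemelugif (rule 3 does not apply)
  yemelugif → yemelugef   [vowel merger]
  yemelugef → yemerugef   [unconditioned shift]
  giving Ulgore yemerugef.
Among the options, 'yemerugef' alone shows every Ulgore change applied in order.

yemerugef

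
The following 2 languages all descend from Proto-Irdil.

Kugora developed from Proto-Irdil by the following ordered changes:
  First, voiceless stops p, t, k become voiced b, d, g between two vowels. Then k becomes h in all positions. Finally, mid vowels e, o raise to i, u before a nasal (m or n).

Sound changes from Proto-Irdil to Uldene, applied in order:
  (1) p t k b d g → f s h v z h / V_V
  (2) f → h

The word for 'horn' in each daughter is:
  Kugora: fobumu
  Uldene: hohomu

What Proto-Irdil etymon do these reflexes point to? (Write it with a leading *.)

Position 3: Kugora has b, Uldene has h. Taking the neighbouring segments as reconstructed: Kugora b could go back to *p or *b; Uldene h could go back to *p or *k or *g or *f or *h — the one source consistent with every daughter is *p.
Position 1: Kugora has f, Uldene has h. Kugora preserves f here (none of its changes turn any other segment into f), so the proto-segment is *f.
Position 4: Kugora has u, Uldene has o. Uldene preserves o here (none of its changes turn any other segment into o), so the proto-segment is *o.
This points to *fopomu. Verify forward in each daughter:
Kugora: *fopomu
  fopomu → fobomu   [intervocalic voicing]
  fobomu (rule 2 does not apply)
  fobomu → fobumu   [pre-nasal raising]
  giving Kugora fobumu.
Uldene: *fopomu > fofomu > hohomu  (by intervocalic lenition, unconditioned shift)
*fopomu is the unique common source.

*fopomu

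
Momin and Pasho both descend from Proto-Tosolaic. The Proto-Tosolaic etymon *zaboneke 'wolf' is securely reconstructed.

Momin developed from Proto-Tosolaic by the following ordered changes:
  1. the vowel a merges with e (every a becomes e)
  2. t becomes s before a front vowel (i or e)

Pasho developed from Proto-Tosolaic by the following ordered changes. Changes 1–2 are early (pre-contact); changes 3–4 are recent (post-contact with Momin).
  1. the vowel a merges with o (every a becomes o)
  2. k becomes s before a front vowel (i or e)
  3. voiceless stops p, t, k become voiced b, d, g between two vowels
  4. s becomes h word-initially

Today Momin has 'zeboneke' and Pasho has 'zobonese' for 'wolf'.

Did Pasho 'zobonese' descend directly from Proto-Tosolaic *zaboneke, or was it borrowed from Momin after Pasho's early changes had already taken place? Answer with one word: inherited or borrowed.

inherited

If inherited, *zaboneke would pass through all of Pasho's changes:
Pasho: *zaboneke > zoboneke > zobonese  (by vowel merger, palatalisation)
If borrowed from Momin 'zeboneke' after the early changes, it would undergo only the recent ones:
  rule 3 (intervocalic voicing): zeboneke → zebonege
  rule 4 (debuccalisation): no change (zebonege)
  ⇒ as a loan: zebonege
Pasho 'zobonese' matches the inherited outcome exactly, so it is an inherited cognate, not a loan.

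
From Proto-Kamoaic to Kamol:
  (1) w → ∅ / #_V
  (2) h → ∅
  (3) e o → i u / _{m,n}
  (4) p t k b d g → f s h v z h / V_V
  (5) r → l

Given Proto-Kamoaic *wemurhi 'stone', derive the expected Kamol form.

Kamol: start from *wemurhi.
  rule 1 (glide loss): wemurhi → emurhi
  rule 2 (h-loss): emurhi → emuri
  rule 3 (pre-nasal raising): emuri → imuri
  rule 4: no change — imuri
  rule 5 (unconditioned shift): imuri → imuli
  ⇒ Kamol imuli

imuli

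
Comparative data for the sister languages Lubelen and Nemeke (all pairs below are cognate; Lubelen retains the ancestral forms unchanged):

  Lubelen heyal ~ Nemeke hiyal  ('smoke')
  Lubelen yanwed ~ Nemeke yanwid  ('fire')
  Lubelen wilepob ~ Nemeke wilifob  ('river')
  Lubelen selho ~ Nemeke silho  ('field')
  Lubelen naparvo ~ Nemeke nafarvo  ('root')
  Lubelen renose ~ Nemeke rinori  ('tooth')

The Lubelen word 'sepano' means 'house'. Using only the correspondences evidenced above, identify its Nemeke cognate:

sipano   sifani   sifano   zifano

wilepob ~ wilifob — Lubelen e corresponds to Nemeke i after a consonant, before a labial obstruent.
naparvo ~ nafarvo — Lubelen p corresponds to Nemeke f between vowels (before a back vowel).
Applying these to Lubelen 'sepano':
  sepano → sipano   (e→i after a consonant, before a labial obstruent)
  sipano → sifano   (p→f between vowels (before a back vowel))
So the Nemeke cognate is 'sifano'.

sifano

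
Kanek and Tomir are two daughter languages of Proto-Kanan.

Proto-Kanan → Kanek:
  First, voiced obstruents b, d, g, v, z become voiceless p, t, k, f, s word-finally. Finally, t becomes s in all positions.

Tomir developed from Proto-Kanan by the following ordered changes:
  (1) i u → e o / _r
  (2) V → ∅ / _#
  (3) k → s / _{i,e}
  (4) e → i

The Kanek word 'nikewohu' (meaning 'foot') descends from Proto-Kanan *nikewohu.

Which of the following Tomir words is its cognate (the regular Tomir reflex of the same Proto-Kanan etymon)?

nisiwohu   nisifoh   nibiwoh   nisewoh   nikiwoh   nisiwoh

nisiwoh

Tomir: start from *nikewohu.
  rule 1: no change — nikewohu
  rule 2 (apocope): nikewohu → nikewoh
  rule 3 (palatalisation): nikewoh → nisewoh
  rule 4 (vowel merger): nisewoh → nisiwoh
  ⇒ Tomir nisiwoh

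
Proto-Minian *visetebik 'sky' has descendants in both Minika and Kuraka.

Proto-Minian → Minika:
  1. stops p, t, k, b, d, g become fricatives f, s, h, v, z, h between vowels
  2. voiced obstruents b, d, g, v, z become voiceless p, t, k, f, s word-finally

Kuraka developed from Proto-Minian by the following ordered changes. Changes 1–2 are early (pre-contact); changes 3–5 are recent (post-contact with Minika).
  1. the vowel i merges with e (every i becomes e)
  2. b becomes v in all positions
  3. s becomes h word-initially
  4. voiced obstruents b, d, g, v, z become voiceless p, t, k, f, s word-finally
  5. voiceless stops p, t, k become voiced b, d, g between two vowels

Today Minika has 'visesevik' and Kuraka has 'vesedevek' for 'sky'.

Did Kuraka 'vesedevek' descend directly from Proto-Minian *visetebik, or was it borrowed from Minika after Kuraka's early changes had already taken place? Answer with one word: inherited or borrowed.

inherited

If inherited, *visetebik would pass through all of Kuraka's changes:
Kuraka: *visetebik
  visetebik → vesetebek   [vowel merger]
  vesetebek → vesetevek   [unconditioned shift]
  vesetevek (rule 3 does not apply)
  vesetevek (rule 4 does not apply)
  vesetevek → vesedevek   [intervocalic voicing]
  giving Kuraka vesedevek.
If borrowed from Minika 'visesevik' after the early changes, it would undergo only the recent ones:
  rule 3 (debuccalisation): no change (visesevik)
  rule 4 (final devoicing): no change (visesevik)
  rule 5 (intervocalic voicing): no change (visesevik)
  ⇒ as a loan: visesevik
Kuraka 'vesedevek' matches the inherited outcome exactly, so it is an inherited cognate, not a loan.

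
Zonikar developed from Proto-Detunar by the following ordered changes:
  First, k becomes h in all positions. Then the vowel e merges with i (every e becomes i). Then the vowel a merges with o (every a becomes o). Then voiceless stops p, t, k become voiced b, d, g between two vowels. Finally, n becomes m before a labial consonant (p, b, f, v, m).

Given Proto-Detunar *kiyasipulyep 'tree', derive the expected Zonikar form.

hiyosibulyip

Zonikar: *kiyasipulyep
  kiyasipulyep → hiyasipulyep   [unconditioned shift]
  hiyasipulyep → hiyasipulyip   [vowel merger]
  hiyasipulyip → hiyosipulyip   [vowel merger]
  hiyosipulyip → hiyosibulyip   [intervocalic voicing]
  hiyosibulyip (rule 5 does not apply)
  giving Zonikar hiyosibulyip.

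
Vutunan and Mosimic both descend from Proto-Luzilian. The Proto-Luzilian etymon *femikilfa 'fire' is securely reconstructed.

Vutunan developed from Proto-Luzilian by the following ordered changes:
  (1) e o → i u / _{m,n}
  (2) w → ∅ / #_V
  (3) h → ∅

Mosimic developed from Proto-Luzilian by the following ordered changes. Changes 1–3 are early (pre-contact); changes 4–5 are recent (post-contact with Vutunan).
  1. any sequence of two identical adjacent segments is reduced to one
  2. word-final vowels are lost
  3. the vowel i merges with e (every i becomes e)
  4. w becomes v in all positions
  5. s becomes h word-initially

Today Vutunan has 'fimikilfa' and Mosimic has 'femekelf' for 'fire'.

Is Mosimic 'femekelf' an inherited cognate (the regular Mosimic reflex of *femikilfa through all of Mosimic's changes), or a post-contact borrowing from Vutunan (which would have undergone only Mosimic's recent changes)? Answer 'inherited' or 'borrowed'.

If inherited, *femikilfa would pass through all of Mosimic's changes:
Mosimic: *femikilfa > femikilf > femekelf  (by apocope, vowel merger)
If borrowed from Vutunan 'fimikilfa' after the early changes, it would undergo only the recent ones:
  rule 4 (unconditioned shift): no change (fimikilfa)
  rule 5 (debuccalisation): no change (fimikilfa)
  ⇒ as a loan: fimikilfa
Mosimic 'femekelf' matches the inherited outcome exactly, so it is an inherited cognate, not a loan.

inherited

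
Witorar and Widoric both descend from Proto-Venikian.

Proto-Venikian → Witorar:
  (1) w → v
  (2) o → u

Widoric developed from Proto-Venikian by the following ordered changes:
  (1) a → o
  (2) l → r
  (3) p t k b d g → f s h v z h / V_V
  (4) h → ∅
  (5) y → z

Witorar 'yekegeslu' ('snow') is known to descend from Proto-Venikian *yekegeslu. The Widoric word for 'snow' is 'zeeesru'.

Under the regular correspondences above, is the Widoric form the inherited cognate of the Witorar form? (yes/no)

Derive the expected Widoric reflex of *yekegeslu:
Widoric: start from *yekegeslu.
  rule 1: no change — yekegeslu
  rule 2 (unconditioned shift): yekegeslu → yekegesru
  rule 3 (intervocalic lenition): yekegesru → yehehesru
  rule 4 (h-loss): yehehesru → yeeesru
  rule 5 (unconditioned shift): yeeesru → zeeesru
  ⇒ Widoric zeeesru
Widoric 'zeeesru' matches the regular reflex exactly, so the pair is cognate.

yes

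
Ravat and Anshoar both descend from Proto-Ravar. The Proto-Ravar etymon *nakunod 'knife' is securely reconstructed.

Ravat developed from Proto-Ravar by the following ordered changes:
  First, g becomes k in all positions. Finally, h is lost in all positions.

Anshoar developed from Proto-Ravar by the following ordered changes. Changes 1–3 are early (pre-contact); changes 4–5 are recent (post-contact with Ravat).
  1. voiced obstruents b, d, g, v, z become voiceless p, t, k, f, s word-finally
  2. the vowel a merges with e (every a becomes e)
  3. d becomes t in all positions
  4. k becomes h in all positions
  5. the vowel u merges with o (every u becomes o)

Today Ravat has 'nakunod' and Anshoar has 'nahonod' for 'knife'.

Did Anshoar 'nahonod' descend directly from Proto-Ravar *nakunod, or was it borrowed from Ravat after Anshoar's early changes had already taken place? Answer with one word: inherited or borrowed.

borrowed

If inherited, *nakunod would pass through all of Anshoar's changes:
Anshoar: *nakunod > nakunot > nekunot > nehunot > nehonot  (by final devoicing, vowel merger, unconditioned shift, vowel merger)
If borrowed from Ravat 'nakunod' after the early changes, it would undergo only the recent ones:
  rule 4 (unconditioned shift): nakunod → nahunod
  rule 5 (vowel merger): nahunod → nahonod
  ⇒ as a loan: nahonod
Anshoar 'nahonod' matches the loan outcome 'nahonod', not the inherited 'nehonot' — it skipped the early Anshoar changes, so it was borrowed from Ravat.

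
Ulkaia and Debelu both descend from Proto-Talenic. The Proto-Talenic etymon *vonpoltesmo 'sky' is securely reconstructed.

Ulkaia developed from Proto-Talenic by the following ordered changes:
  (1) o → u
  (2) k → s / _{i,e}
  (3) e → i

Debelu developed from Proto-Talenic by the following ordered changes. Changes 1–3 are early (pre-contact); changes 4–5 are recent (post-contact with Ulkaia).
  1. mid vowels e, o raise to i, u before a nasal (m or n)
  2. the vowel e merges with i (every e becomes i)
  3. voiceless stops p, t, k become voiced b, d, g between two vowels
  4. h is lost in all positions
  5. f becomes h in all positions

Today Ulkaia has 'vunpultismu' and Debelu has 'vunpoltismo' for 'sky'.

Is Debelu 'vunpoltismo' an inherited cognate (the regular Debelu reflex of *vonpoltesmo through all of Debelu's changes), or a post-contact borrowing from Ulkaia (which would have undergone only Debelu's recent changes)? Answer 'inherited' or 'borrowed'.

If inherited, *vonpoltesmo would pass through all of Debelu's changes:
Debelu: *vonpoltesmo
  vonpoltesmo → vunpoltesmo   [pre-nasal raising]
  vunpoltesmo → vunpoltismo   [vowel merger]
  vunpoltismo (rule 3 does not apply)
  vunpoltismo (rule 4 does not apply)
  vunpoltismo (rule 5 does not apply)
  giving Debelu vunpoltismo.
If borrowed from Ulkaia 'vunpultismu' after the early changes, it would undergo only the recent ones:
  rule 4 (h-loss): no change (vunpultismu)
  rule 5 (unconditioned shift): no change (vunpultismu)
  ⇒ as a loan: vunpultismu
Debelu 'vunpoltismo' matches the inherited outcome exactly, so it is an inherited cognate, not a loan.

inherited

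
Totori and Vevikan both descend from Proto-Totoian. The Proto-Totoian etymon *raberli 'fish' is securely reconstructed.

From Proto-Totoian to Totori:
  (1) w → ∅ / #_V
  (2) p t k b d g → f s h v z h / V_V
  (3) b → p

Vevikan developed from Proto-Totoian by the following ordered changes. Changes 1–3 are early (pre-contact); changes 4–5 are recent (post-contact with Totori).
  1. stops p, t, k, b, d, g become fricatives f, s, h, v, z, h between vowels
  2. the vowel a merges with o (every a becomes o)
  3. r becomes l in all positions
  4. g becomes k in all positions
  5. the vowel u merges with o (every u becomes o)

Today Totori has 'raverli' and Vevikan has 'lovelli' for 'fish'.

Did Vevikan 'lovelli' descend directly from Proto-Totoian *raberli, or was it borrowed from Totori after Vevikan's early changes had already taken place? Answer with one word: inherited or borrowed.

If inherited, *raberli would pass through all of Vevikan's changes:
Vevikan: *raberli
  raberli → raverli   [intervocalic lenition]
  raverli → roverli   [vowel merger]
  roverli → lovelli   [unconditioned shift]
  lovelli (rule 4 does not apply)
  lovelli (rule 5 does not apply)
  giving Vevikan lovelli.
If borrowed from Totori 'raverli' after the early changes, it would undergo only the recent ones:
  rule 4 (unconditioned shift): no change (raverli)
  rule 5 (vowel merger): no change (raverli)
  ⇒ as a loan: raverli
Vevikan 'lovelli' matches the inherited outcome exactly, so it is an inherited cognate, not a loan.

inherited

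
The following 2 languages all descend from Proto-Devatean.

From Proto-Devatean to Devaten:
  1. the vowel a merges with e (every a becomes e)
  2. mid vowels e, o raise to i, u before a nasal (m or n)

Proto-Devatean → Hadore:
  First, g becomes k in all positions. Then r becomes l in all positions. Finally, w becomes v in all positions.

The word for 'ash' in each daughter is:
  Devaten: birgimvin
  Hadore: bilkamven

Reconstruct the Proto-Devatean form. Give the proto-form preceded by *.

*birgamven

Position 3: Devaten has r, Hadore has l. Devaten preserves r here (none of its changes turn any other segment into r), so the proto-segment is *r.
Position 4: Devaten has g, Hadore has k. Devaten preserves g here (none of its changes turn any other segment into g), so the proto-segment is *g.
Position 5: Devaten has i, Hadore has a. Hadore preserves a here (none of its changes turn any other segment into a), so the proto-segment is *a.
This points to *birgamven. Verify forward in each daughter:
Devaten: *birgamven
  birgamven → birgemven   [vowel merger]
  birgemven → birgimvin   [pre-nasal raising]
  giving Devaten birgimvin.
Hadore: start from *birgamven.
  rule 1 (unconditioned shift): birgamven → birkamven
  rule 2 (unconditioned shift): birkamven → bilkamven
  rule 3: no change — bilkamven
  ⇒ Hadore bilkamven
*birgamven is the unique common source.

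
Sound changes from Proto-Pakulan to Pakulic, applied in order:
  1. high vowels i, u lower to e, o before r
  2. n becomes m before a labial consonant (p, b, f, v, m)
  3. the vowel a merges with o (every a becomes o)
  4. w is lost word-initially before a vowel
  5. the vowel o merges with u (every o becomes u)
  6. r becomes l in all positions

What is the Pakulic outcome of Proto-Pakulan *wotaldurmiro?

Pakulic: *wotaldurmiro > wotaldormero > wotoldormero > otoldormero > utuldurmeru > utuldulmelu  (by pre-rhotic lowering, vowel merger, glide loss, vowel merger, unconditioned shift)

utuldulmelu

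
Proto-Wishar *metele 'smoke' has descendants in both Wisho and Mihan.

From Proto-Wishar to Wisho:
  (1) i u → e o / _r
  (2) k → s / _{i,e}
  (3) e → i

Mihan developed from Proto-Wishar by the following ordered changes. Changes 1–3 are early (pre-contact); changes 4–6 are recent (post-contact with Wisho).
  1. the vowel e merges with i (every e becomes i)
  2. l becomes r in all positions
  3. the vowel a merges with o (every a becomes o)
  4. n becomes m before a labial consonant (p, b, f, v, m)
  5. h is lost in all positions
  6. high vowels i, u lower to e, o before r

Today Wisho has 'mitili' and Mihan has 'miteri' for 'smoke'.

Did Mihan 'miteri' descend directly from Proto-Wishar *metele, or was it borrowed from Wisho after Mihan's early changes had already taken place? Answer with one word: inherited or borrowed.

If inherited, *metele would pass through all of Mihan's changes:
Mihan: *metele
  metele → mitili   [vowel merger]
  mitili → mitiri   [unconditioned shift]
  mitiri (rule 3 does not apply)
  mitiri (rule 4 does not apply)
  mitiri (rule 5 does not apply)
  mitiri → miteri   [pre-rhotic lowering]
  giving Mihan miteri.
If borrowed from Wisho 'mitili' after the early changes, it would undergo only the recent ones:
  rule 4 (nasal place assimilation): no change (mitili)
  rule 5 (h-loss): no change (mitili)
  rule 6 (pre-rhotic lowering): no change (mitili)
  ⇒ as a loan: mitili
Mihan 'miteri' matches the inherited outcome exactly, so it is an inherited cognate, not a loan.

inherited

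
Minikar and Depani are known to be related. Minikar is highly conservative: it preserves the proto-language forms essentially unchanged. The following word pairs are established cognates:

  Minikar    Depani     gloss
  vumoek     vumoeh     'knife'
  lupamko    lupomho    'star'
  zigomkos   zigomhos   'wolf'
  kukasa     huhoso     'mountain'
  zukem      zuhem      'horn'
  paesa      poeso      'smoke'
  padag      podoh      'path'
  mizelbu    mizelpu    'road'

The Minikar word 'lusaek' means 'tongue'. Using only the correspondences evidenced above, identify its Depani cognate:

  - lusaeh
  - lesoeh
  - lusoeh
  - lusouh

lusoeh

paesa ~ poeso — Minikar a corresponds to Depani o after a consonant, before a front vowel.
vumoek ~ vumoeh — Minikar k corresponds to Depani h word-finally.
Applying these to Minikar 'lusaek':
  lusaek → lusoek   (a→o after a consonant, before a front vowel)
  lusoek → lusoeh   (k→h word-finally)
So the Depani cognate is 'lusoeh'.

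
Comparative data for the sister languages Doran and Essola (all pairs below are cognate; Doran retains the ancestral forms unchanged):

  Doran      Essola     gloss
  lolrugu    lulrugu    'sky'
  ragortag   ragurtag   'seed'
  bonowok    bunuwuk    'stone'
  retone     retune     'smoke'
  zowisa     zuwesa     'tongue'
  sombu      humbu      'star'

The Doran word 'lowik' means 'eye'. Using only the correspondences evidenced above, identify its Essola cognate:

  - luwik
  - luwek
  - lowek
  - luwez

luwek

lolrugu ~ lulrugu, bonowok ~ bunuwuk — Doran o corresponds to Essola u after a consonant, before a consonant other than r, m, n, p, b, f, v.
zowisa ~ zuwesa — Doran i corresponds to Essola e after a consonant, before a consonant other than r, m, n, p, b, f, v.
Applying these to Doran 'lowik':
  lowik → luwik   (o→u after a consonant, before a consonant other than r, m, n, p, b, f, v)
  luwik → luwek   (i→e after a consonant, before a consonant other than r, m, n, p, b, f, v)
So the Essola cognate is 'luwek'.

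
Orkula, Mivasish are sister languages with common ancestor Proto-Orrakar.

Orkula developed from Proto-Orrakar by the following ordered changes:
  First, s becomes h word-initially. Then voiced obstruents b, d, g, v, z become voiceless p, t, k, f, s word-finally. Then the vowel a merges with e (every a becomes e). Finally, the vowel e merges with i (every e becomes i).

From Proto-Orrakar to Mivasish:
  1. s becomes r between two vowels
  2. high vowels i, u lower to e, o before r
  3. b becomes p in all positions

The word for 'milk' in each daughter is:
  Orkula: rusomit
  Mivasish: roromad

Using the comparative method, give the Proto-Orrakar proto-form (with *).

*rusomad

Position 3: Orkula has s, Mivasish has r. Taking the neighbouring segments as reconstructed: Orkula s can only go back to *s; Mivasish r could go back to *s or *r — the one source consistent with every daughter is *s.
Position 6: Orkula has i, Mivasish has a. Mivasish preserves a here (none of its changes turn any other segment into a), so the proto-segment is *a.
Position 7: Orkula has t, Mivasish has d. Mivasish preserves d here (none of its changes turn any other segment into d), so the proto-segment is *d.
Verify the candidate proto-form against each daughter:
Orkula: *rusomad
  rusomad (rule 1 does not apply)
  rusomad → rusomat   [final devoicing]
  rusomat → rusomet   [vowel merger]
  rusomet → rusomit   [vowel merger]
  giving Orkula rusomit.
Mivasish: start from *rusomad.
  rule 1 (rhotacism): rusomad → ruromad
  rule 2 (pre-rhotic lowering): ruromad → roromad
  rule 3: no change — roromad
  ⇒ Mivasish roromad
*rusomad is the unique common source.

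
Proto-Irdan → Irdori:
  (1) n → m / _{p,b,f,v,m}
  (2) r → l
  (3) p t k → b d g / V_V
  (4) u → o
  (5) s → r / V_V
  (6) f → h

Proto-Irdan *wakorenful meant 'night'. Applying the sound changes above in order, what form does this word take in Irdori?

Irdori: start from *wakorenful.
  rule 1 (nasal place assimilation): wakorenful → wakoremful
  rule 2 (unconditioned shift): wakoremful → wakolemful
  rule 3 (intervocalic voicing): wakolemful → wagolemful
  rule 4 (vowel merger): wagolemful → wagolemfol
  rule 5: no change — wagolemfol
  rule 6 (unconditioned shift): wagolemfol → wagolemhol
  ⇒ Irdori wagolemhol

wagolemhol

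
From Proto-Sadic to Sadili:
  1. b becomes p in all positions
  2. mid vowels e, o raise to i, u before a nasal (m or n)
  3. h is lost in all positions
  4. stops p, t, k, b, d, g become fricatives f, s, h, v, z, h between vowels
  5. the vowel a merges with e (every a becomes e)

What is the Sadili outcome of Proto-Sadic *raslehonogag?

Sadili: *raslehonogag > raslehunogag > rasleunogag > rasleunohag > resleunoheg  (by pre-nasal raising, h-loss, intervocalic lenition, vowel merger)

resleunoheg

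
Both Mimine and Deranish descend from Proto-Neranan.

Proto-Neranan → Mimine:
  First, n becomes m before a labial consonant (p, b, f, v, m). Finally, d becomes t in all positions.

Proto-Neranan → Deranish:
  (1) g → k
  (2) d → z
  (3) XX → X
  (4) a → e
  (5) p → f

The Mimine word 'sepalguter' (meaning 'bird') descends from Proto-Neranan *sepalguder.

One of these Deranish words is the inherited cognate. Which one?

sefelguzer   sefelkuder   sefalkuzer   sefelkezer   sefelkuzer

Deranish: *sepalguder
  sepalguder → sepalkuder   [unconditioned shift]
  sepalkuder → sepalkuzer   [unconditioned shift]
  sepalkuzer (rule 3 does not apply)
  sepalkuzer → sepelkuzer   [vowel merger]
  sepelkuzer → sefelkuzer   [unconditioned shift]
  giving Deranish sefelkuzer.
Among the options, 'sefelkuzer' alone shows every Deranish change applied in order.

sefelkuzer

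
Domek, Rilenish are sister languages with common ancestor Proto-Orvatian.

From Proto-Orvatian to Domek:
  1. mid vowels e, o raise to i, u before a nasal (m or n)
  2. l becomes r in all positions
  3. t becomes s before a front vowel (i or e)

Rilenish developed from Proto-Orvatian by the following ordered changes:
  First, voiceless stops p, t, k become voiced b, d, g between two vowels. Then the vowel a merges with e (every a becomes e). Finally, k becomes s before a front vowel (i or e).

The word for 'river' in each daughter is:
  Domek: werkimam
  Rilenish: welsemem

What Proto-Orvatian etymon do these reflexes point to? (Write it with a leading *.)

*welkemam

Position 5: Domek has i, Rilenish has e. Taking the neighbouring segments as reconstructed: Domek i could go back to *e or *i; Rilenish e could go back to *a or *e — the one source consistent with every daughter is *e.
Position 3: Domek has r, Rilenish has l. Rilenish preserves l here (none of its changes turn any other segment into l), so the proto-segment is *l.
Verify the candidate proto-form against each daughter:
Domek: *welkemam > welkimam > werkimam  (by pre-nasal raising, unconditioned shift)
Rilenish: start from *welkemam.
  rule 1: no change — welkemam
  rule 2 (vowel merger): welkemam → welkemem
  rule 3 (palatalisation): welkemem → welsemem
  ⇒ Rilenish welsemem
*welkemam is the unique common source.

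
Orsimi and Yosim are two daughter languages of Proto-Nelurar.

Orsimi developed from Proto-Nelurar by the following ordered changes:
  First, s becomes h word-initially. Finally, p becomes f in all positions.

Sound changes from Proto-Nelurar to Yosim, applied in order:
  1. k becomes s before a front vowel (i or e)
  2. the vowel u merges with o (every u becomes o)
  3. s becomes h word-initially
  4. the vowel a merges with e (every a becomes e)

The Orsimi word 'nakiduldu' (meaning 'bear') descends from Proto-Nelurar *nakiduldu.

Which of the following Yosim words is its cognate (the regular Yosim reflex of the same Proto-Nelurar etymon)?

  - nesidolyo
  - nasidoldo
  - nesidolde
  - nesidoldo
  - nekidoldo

nesidoldo

Yosim: *nakiduldu > nasiduldu > nasidoldo > nesidoldo  (by palatalisation, vowel merger, vowel merger)
Only 'nesidoldo' matches the regular Yosim development of *nakiduldu.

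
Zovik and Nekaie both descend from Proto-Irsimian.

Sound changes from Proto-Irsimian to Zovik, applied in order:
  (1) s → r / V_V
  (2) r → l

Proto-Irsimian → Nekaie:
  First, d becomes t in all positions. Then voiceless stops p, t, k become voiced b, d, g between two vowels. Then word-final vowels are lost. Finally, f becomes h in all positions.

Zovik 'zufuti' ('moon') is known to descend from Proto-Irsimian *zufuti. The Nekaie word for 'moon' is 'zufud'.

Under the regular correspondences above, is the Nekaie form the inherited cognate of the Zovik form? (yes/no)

Derive the expected Nekaie reflex of *zufuti:
Nekaie: *zufuti > zufudi > zufud > zuhud  (by intervocalic voicing, apocope, unconditioned shift)
The regular Nekaie reflex would be 'zuhud', but the attested form is 'zufud'. The correspondence is irregular, so they are not cognates (the Nekaie form has a different source).

no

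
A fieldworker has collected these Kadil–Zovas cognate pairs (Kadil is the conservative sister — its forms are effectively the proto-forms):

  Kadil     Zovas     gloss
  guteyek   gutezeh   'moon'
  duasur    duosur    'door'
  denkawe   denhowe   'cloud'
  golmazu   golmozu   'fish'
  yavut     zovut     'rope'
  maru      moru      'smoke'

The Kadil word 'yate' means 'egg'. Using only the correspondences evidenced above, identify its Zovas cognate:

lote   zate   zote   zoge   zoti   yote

zote

yavut ~ zovut — Kadil y corresponds to Zovas z word-initially before a back vowel.
denkawe ~ denhowe, golmazu ~ golmozu — Kadil a corresponds to Zovas o after a consonant, before a consonant other than r, m, n, p, b, f, v.
Applying these to Kadil 'yate':
  yate → zate   (y→z word-initially before a back vowel)
  zate → zote   (a→o after a consonant, before a consonant other than r, m, n, p, b, f, v)
So the Zovas cognate is 'zote'.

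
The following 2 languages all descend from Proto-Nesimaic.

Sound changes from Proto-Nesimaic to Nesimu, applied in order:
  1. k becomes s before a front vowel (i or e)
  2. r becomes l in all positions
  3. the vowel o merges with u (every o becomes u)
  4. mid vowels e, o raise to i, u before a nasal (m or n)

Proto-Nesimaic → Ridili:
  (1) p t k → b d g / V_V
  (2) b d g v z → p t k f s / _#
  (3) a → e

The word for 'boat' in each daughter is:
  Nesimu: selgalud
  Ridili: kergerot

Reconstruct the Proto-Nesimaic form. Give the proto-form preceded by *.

*kergarod

Position 6: Nesimu has l, Ridili has r. Ridili preserves r here (none of its changes turn any other segment into r), so the proto-segment is *r.
Position 8: Nesimu has d, Ridili has t. Nesimu preserves d here (none of its changes turn any other segment into d), so the proto-segment is *d.
Position 5: Nesimu has a, Ridili has e. Nesimu preserves a here (none of its changes turn any other segment into a), so the proto-segment is *a.
Continuing position by position gives *kergarod; check it forward:
Nesimu: start from *kergarod.
  rule 1 (palatalisation): kergarod → sergarod
  rule 2 (unconditioned shift): sergarod → selgalod
  rule 3 (vowel merger): selgalod → selgalud
  rule 4: no change — selgalud
  ⇒ Nesimu selgalud
Ridili: *kergarod
  kergarod (rule 1 does not apply)
  kergarod → kergarot   [final devoicing]
  kergarot → kergerot   [vowel merger]
  giving Ridili kergerot.
*kergarod is the unique common source.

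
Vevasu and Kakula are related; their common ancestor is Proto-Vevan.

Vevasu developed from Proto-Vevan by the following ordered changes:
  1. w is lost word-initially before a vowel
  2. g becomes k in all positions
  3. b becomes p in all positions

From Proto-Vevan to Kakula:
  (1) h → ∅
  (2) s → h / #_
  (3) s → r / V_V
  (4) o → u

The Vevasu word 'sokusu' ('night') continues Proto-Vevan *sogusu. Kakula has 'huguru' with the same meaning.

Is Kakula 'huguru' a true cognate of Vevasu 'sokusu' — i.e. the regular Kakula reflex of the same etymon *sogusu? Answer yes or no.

Derive the expected Kakula reflex of *sogusu:
Kakula: *sogusu
  sogusu (rule 1 does not apply)
  sogusu → hogusu   [debuccalisation]
  hogusu → hoguru   [rhotacism]
  hoguru → huguru   [vowel merger]
  giving Kakula huguru.
Kakula 'huguru' matches the regular reflex exactly, so the pair is cognate.

yes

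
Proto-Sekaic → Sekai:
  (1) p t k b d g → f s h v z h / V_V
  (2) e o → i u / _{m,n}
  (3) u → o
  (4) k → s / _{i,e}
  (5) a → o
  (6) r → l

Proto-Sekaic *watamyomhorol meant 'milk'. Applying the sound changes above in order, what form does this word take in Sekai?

Sekai: start from *watamyomhorol.
  rule 1 (intervocalic lenition): watamyomhorol → wasamyomhorol
  rule 2 (pre-nasal raising): wasamyomhorol → wasamyumhorol
  rule 3 (vowel merger): wasamyumhorol → wasamyomhorol
  rule 4: no change — wasamyomhorol
  rule 5 (vowel merger): wasamyomhorol → wosomyomhorol
  rule 6 (unconditioned shift): wosomyomhorol → wosomyomholol
  ⇒ Sekai wosomyomholol

wosomyomholol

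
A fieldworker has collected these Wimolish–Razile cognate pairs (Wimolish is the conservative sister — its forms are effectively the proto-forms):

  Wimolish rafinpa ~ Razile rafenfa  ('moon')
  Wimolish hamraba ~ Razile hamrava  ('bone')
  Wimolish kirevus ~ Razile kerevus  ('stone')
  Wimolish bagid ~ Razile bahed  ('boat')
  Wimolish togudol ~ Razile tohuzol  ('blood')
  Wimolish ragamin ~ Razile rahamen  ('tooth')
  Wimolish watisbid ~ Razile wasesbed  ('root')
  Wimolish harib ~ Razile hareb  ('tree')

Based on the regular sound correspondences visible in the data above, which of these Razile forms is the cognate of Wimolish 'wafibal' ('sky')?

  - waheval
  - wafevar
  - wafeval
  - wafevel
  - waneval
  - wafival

wafeval

harib ~ hareb — Wimolish i corresponds to Razile e after a consonant, before a labial obstruent.
hamraba ~ hamrava — Wimolish b corresponds to Razile v between vowels (before a back vowel).
Applying these to Wimolish 'wafibal':
  wafibal → wafebal   (i→e after a consonant, before a labial obstruent)
  wafebal → wafeval   (b→v between vowels (before a back vowel))
So the Razile cognate is 'wafeval'.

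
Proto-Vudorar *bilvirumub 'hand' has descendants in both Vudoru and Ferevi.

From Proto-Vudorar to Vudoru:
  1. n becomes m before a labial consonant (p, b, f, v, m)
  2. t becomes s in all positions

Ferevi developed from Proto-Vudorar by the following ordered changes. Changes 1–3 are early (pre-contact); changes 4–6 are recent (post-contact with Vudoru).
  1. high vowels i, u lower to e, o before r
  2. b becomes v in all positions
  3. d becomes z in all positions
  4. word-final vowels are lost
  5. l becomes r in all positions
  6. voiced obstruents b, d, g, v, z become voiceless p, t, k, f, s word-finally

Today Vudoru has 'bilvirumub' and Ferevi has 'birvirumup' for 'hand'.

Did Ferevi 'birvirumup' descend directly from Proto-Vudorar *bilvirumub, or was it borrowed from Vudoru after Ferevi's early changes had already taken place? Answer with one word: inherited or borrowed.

borrowed

If inherited, *bilvirumub would pass through all of Ferevi's changes:
Ferevi: *bilvirumub > bilverumub > vilverumuv > virverumuv > virverumuf  (by pre-rhotic lowering, unconditioned shift, unconditioned shift, final devoicing)
If borrowed from Vudoru 'bilvirumub' after the early changes, it would undergo only the recent ones:
  rule 4 (apocope): no change (bilvirumub)
  rule 5 (unconditioned shift): bilvirumub → birvirumub
  rule 6 (final devoicing): birvirumub → birvirumup
  ⇒ as a loan: birvirumup
Ferevi 'birvirumup' matches the loan outcome 'birvirumup', not the inherited 'virverumuf' — it skipped the early Ferevi changes, so it was borrowed from Vudoru.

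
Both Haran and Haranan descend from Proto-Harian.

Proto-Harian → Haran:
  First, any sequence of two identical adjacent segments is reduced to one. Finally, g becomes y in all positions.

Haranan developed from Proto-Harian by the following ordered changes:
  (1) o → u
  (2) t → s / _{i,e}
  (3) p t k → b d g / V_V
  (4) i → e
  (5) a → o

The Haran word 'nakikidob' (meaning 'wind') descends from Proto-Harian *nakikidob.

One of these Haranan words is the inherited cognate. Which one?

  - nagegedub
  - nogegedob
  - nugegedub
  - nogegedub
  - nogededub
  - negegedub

nogegedub

Haranan: *nakikidob
  nakikidob → nakikidub   [vowel merger]
  nakikidub (rule 2 does not apply)
  nakikidub → nagigidub   [intervocalic voicing]
  nagigidub → nagegedub   [vowel merger]
  nagegedub → nogegedub   [vowel merger]
  giving Haranan nogegedub.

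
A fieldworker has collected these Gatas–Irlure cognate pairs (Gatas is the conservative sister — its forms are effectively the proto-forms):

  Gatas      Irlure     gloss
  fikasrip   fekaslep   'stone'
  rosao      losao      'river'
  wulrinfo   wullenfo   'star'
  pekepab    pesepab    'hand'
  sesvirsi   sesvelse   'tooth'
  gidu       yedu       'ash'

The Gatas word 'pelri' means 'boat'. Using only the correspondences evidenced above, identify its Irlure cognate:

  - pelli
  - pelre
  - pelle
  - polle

pelle

fikasrip ~ fekaslep, wulrinfo ~ wullenfo — Gatas r corresponds to Irlure l after a consonant, before a front vowel.
sesvirsi ~ sesvelse — Gatas i corresponds to Irlure e word-finally.
Applying these to Gatas 'pelri':
  pelri → pelli   (r→l after a consonant, before a front vowel)
  pelli → pelle   (i→e word-finally)
So the Irlure cognate is 'pelle'.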